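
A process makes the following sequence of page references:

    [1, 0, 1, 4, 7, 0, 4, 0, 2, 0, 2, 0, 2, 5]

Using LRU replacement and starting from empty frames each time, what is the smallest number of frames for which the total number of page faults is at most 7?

3

f=1: 14 faults
f=2: 8 faults
f=3: 7 faults
f=4: 6 faults
f=5: 6 faults
f=6: 6 faults
Smallest f with faults ≤ 7 is 3.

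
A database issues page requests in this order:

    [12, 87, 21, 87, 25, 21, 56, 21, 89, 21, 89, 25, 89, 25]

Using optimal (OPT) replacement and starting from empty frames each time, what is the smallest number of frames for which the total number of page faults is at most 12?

2

f=1: 14 faults
f=2: 7 faults
f=3: 6 faults
f=4: 6 faults
f=5: 6 faults
f=6: 6 faults
Smallest f with faults ≤ 12 is 2.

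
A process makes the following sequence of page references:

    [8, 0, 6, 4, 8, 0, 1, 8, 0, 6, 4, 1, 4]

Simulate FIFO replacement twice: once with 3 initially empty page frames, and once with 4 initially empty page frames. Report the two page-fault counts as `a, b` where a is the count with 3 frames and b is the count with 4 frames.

9, 10

3 frames: F F F F F F F . . F F . . → 9 faults.
4 frames: F F F F . . F F F F F F . → 10 faults.
10 > 9: adding a frame increased faults — Belady's anomaly.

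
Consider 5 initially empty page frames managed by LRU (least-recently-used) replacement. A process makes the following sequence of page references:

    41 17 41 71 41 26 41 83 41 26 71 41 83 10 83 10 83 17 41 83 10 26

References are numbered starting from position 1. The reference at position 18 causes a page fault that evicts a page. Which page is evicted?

26

pos 1: 41 -> miss, frames [41]
pos 2: 17 -> miss, frames [41, 17]
pos 3: 41 -> hit
pos 4: 71 -> miss, frames [17, 41, 71]
pos 5: 41 -> hit
pos 6: 26 -> miss, frames [17, 71, 41, 26]
pos 7: 41 -> hit
pos 8: 83 -> miss, frames [17, 71, 26, 41, 83]
pos 9: 41 -> hit
pos 10: 26 -> hit
pos 11: 71 -> hit
pos 12: 41 -> hit
pos 13: 83 -> hit
pos 14: 10 -> miss, evict 17, frames [26, 71, 41, 83, 10]
pos 15: 83 -> hit
pos 16: 10 -> hit
pos 17: 83 -> hit
pos 18: 17 -> miss, evict 26, frames [71, 41, 10, 83, 17]
At position 18, page 26 is evicted.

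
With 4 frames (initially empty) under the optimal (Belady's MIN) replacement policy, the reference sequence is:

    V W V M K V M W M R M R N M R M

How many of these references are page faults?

V: miss, frames (V)
W: miss, frames (V W)
V: hit
M: miss, frames (V W M)
K: miss, frames (V W M K)
V: hit
M: hit
W: hit
M: hit
R: miss, evict K, frames (V W M R)
M: hit
R: hit
N: miss, evict W, frames (V M R N)
M: hit
R: hit
M: hit
Page faults: 6.

6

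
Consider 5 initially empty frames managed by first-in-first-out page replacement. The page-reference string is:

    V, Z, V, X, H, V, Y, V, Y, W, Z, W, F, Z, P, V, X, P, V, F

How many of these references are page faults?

11

V → miss, frames [V]
Z → miss, frames [V, Z]
V → hit
X → miss, frames [V, Z, X]
H → miss, frames [V, Z, X, H]
V → hit
Y → miss, frames [V, Z, X, H, Y]
V → hit
Y → hit
W → miss, evict V, frames [Z, X, H, Y, W]
Z → hit
W → hit
F → miss, evict Z, frames [X, H, Y, W, F]
Z → miss, evict X, frames [H, Y, W, F, Z]
P → miss, evict H, frames [Y, W, F, Z, P]
V → miss, evict Y, frames [W, F, Z, P, V]
X → miss, evict W, frames [F, Z, P, V, X]
P → hit
V → hit
F → hit
Page faults: 11.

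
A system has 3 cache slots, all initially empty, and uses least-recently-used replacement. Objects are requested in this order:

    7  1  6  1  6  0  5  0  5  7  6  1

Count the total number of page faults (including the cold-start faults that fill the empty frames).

8

7 → miss, frames [7]
1 → miss, frames [7, 1]
6 → miss, frames [7, 1, 6]
1 → hit
6 → hit
0 → miss, evict 7, frames [1, 6, 0]
5 → miss, evict 1, frames [6, 0, 5]
0 → hit
5 → hit
7 → miss, evict 6, frames [0, 5, 7]
6 → miss, evict 0, frames [5, 7, 6]
1 → miss, evict 5, frames [7, 6, 1]
Page faults: 8.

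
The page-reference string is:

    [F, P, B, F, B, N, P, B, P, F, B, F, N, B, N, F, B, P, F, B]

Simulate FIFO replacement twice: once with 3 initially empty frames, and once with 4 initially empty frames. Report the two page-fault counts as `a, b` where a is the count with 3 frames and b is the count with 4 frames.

7, 4

3 frames: F F F . . F . . . F . . . . . . . F . F → 7 faults.
4 frames: F F F . . F . . . . . . . . . . . . . . → 4 faults.
4 < 7: adding a frame reduced faults, as is typical.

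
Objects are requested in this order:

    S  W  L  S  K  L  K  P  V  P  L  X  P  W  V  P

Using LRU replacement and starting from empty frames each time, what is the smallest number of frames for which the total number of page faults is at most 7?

7

f=1: 16 faults
f=2: 14 faults
f=3: 10 faults
f=4: 9 faults
f=5: 8 faults
f=6: 8 faults
f=7: 7 faults
Smallest f with faults ≤ 7 is 7.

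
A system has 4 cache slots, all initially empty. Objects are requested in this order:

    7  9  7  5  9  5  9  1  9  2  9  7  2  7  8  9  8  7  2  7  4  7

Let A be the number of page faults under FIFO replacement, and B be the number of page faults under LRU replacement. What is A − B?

Under FIFO: F F . F . . . F . F . F . . F F . . . . F . → 9 faults.
Under LRU: F F . F . . . F . F . F . . F . . . . . F . → 8 faults.
A − B = 9 − 8 = 1.

1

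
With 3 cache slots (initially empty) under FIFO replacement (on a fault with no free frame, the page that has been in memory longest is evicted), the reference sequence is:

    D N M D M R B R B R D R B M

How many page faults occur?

7

D: miss, frames [D]
N: miss, frames [D, N]
M: miss, frames [D, N, M]
D: hit
M: hit
R: miss, evict D, frames [N, M, R]
B: miss, evict N, frames [M, R, B]
R: hit
B: hit
R: hit
D: miss, evict M, frames [R, B, D]
R: hit
B: hit
M: miss, evict R, frames [B, D, M]
Page faults: 7.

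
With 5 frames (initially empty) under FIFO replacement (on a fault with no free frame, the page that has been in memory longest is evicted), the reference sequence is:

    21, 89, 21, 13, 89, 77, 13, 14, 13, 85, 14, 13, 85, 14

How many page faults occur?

6

21 -> fault, frames (21)
89 -> fault, frames (21 89)
21 -> hit
13 -> fault, frames (21 89 13)
89 -> hit
77 -> fault, frames (21 89 13 77)
13 -> hit
14 -> fault, frames (21 89 13 77 14)
13 -> hit
85 -> fault, evict 21, frames (89 13 77 14 85)
14 -> hit
13 -> hit
85 -> hit
14 -> hit
Page faults: 6.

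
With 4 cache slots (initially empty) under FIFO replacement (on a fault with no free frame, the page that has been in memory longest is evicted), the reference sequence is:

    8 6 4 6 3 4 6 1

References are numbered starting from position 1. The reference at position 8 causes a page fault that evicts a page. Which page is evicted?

pos 1: 8 → fault, frames [8]
pos 2: 6 → fault, frames [8, 6]
pos 3: 4 → fault, frames [8, 6, 4]
pos 4: 6 → hit
pos 5: 3 → fault, frames [8, 6, 4, 3]
pos 6: 4 → hit
pos 7: 6 → hit
pos 8: 1 → fault, evict 8, frames [6, 4, 3, 1]
At position 8, page 8 is evicted.

8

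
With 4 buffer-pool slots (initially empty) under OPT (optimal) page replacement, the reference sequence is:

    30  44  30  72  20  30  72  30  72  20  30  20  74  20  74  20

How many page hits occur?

11

30: fault, frames [30]
44: fault, frames [30, 44]
30: hit
72: fault, frames [30, 44, 72]
20: fault, frames [30, 44, 72, 20]
30: hit
72: hit
30: hit
72: hit
20: hit
30: hit
20: hit
74: fault, evict 72, frames [30, 44, 20, 74]
20: hit
74: hit
20: hit
Hits: 11.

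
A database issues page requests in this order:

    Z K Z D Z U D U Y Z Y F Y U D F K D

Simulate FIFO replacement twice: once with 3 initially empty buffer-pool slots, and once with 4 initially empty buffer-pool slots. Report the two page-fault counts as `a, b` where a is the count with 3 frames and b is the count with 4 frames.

3 frames: F F . F . F . . F F . F . F F . F . → 10 faults.
4 frames: F F . F . F . . F F . F . . F . F . → 9 faults.
9 < 10: adding a frame reduced faults, as is typical.

10, 9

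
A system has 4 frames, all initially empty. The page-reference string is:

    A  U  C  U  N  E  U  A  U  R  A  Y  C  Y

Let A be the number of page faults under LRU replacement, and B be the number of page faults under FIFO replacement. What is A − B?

-1

Under LRU: F F F . F F . F . F . F F . → 9 faults.
Under FIFO: F F F . F F . F F F . F F . → 10 faults.
A − B = 9 − 10 = -1.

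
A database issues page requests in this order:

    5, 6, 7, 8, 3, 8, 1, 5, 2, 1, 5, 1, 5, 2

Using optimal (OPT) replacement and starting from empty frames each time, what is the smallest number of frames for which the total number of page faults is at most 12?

2

f=1: 14 faults
f=2: 10 faults
f=3: 7 faults
f=4: 7 faults
f=5: 7 faults
f=6: 7 faults
f=7: 7 faults
Smallest f with faults ≤ 12 is 2.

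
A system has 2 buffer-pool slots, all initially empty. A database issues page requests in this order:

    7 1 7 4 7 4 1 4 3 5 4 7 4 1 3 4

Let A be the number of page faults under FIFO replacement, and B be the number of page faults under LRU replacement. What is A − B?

2

Under FIFO: F F . F F . F F F F F F . F F F → 13 faults.
Under LRU: F F . F . . F . F F F F . F F F → 11 faults.
A − B = 13 − 11 = 2.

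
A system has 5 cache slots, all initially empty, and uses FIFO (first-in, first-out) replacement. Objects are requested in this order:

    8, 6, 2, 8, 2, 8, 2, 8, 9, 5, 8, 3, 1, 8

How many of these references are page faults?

8

8 -> miss, frames [8]
6 -> miss, frames [8, 6]
2 -> miss, frames [8, 6, 2]
8 -> hit
2 -> hit
8 -> hit
2 -> hit
8 -> hit
9 -> miss, frames [8, 6, 2, 9]
5 -> miss, frames [8, 6, 2, 9, 5]
8 -> hit
3 -> miss, evict 8, frames [6, 2, 9, 5, 3]
1 -> miss, evict 6, frames [2, 9, 5, 3, 1]
8 -> miss, evict 2, frames [9, 5, 3, 1, 8]
Page faults: 8.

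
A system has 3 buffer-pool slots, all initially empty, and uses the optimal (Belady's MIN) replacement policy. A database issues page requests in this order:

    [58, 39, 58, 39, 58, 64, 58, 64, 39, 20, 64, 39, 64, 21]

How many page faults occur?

58: fault, frames [58]
39: fault, frames [58, 39]
58: hit
39: hit
58: hit
64: fault, frames [58, 39, 64]
58: hit
64: hit
39: hit
20: fault, evict 58, frames [39, 64, 20]
64: hit
39: hit
64: hit
21: fault, evict 20, frames [39, 64, 21]
Page faults: 5.

5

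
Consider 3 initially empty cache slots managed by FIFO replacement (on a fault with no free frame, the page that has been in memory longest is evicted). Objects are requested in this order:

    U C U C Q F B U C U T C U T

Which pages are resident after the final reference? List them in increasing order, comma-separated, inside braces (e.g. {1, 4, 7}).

{C, T, U}

U -> miss, frames [U]
C -> miss, frames [U, C]
U -> hit
C -> hit
Q -> miss, frames [U, C, Q]
F -> miss, evict U, frames [C, Q, F]
B -> miss, evict C, frames [Q, F, B]
U -> miss, evict Q, frames [F, B, U]
C -> miss, evict F, frames [B, U, C]
U -> hit
T -> miss, evict B, frames [U, C, T]
C -> hit
U -> hit
T -> hit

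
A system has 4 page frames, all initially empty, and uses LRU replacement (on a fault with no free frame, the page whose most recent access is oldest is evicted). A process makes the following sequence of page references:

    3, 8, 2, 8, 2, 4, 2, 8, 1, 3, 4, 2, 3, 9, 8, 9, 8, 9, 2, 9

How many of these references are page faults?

10

3 -> fault, frames [3]
8 -> fault, frames [3, 8]
2 -> fault, frames [3, 8, 2]
8 -> hit
2 -> hit
4 -> fault, frames [3, 8, 2, 4]
2 -> hit
8 -> hit
1 -> fault, evict 3, frames [4, 2, 8, 1]
3 -> fault, evict 4, frames [2, 8, 1, 3]
4 -> fault, evict 2, frames [8, 1, 3, 4]
2 -> fault, evict 8, frames [1, 3, 4, 2]
3 -> hit
9 -> fault, evict 1, frames [4, 2, 3, 9]
8 -> fault, evict 4, frames [2, 3, 9, 8]
9 -> hit
8 -> hit
9 -> hit
2 -> hit
9 -> hit
Page faults: 10.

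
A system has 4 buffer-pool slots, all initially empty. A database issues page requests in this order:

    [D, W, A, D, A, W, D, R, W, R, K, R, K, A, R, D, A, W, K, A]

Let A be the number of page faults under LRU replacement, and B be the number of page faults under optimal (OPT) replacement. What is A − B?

Under LRU: F F F . . . . F . . F . . F . F . F F . → 9 faults.
Under OPT: F F F . . . . F . . F . . . . . . F . . → 6 faults.
A − B = 9 − 6 = 3.

3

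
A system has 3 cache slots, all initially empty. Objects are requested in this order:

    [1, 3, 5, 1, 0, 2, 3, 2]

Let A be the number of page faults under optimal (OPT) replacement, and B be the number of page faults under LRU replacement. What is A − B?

-1

Under OPT: F F F . F F . . → 5 faults.
Under LRU: F F F . F F F . → 6 faults.
A − B = 5 − 6 = -1.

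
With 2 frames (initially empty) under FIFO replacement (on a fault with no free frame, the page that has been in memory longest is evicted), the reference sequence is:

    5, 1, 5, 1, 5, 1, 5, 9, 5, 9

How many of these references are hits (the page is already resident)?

5: miss, frames [5]
1: miss, frames [5, 1]
5: hit
1: hit
5: hit
1: hit
5: hit
9: miss, evict 5, frames [1, 9]
5: miss, evict 1, frames [9, 5]
9: hit
Hits: 6.

6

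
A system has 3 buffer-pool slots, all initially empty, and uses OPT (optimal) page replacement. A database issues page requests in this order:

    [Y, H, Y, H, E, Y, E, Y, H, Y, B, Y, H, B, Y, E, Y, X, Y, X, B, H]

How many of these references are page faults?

Y: miss, frames (Y)
H: miss, frames (Y H)
Y: hit
H: hit
E: miss, frames (Y H E)
Y: hit
E: hit
Y: hit
H: hit
Y: hit
B: miss, evict E, frames (Y H B)
Y: hit
H: hit
B: hit
Y: hit
E: miss, evict H, frames (Y B E)
Y: hit
X: miss, evict E, frames (Y B X)
Y: hit
X: hit
B: hit
H: miss, evict X, frames (Y B H)
Page faults: 7.

7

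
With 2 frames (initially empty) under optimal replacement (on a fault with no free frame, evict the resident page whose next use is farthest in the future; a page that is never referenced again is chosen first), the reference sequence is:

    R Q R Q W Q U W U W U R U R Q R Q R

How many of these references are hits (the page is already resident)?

12

R -> miss, frames [R]
Q -> miss, frames [R, Q]
R -> hit
Q -> hit
W -> miss, evict R, frames [Q, W]
Q -> hit
U -> miss, evict Q, frames [W, U]
W -> hit
U -> hit
W -> hit
U -> hit
R -> miss, evict W, frames [U, R]
U -> hit
R -> hit
Q -> miss, evict U, frames [R, Q]
R -> hit
Q -> hit
R -> hit
Hits: 12.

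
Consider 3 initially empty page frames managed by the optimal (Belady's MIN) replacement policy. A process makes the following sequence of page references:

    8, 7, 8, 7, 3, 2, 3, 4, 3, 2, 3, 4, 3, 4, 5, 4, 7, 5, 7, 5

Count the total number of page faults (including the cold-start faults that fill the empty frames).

8 → miss, frames [8]
7 → miss, frames [8, 7]
8 → hit
7 → hit
3 → miss, frames [8, 7, 3]
2 → miss, evict 8, frames [7, 3, 2]
3 → hit
4 → miss, evict 7, frames [3, 2, 4]
3 → hit
2 → hit
3 → hit
4 → hit
3 → hit
4 → hit
5 → miss, evict 2, frames [3, 4, 5]
4 → hit
7 → miss, evict 4, frames [3, 5, 7]
5 → hit
7 → hit
5 → hit
Page faults: 7.

7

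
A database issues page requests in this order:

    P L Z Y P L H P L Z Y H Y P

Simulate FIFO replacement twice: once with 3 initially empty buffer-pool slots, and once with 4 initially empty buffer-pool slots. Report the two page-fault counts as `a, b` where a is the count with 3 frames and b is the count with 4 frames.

10, 11

3 frames: F F F F F F F . . F F . . F → 10 faults.
4 frames: F F F F . . F F F F F F . F → 11 faults.
11 > 10: adding a frame increased faults — Belady's anomaly.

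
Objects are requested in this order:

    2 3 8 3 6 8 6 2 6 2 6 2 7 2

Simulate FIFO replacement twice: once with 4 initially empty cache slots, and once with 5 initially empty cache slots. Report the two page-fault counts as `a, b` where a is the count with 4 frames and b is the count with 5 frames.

4 frames: F F F . F . . . . . . . F F → 6 faults.
5 frames: F F F . F . . . . . . . F . → 5 faults.
5 < 6: adding a frame reduced faults, as is typical.

6, 5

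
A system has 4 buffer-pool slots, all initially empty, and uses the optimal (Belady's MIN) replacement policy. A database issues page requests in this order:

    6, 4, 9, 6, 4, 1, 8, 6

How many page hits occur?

3

6 → miss, frames (6)
4 → miss, frames (6 4)
9 → miss, frames (6 4 9)
6 → hit
4 → hit
1 → miss, frames (6 4 9 1)
8 → miss, evict 1, frames (6 4 9 8)
6 → hit
Hits: 3.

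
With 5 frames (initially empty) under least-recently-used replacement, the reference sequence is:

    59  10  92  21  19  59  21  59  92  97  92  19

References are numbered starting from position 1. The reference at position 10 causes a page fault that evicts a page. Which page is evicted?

pos 1: 59 -> miss, frames (59)
pos 2: 10 -> miss, frames (59 10)
pos 3: 92 -> miss, frames (59 10 92)
pos 4: 21 -> miss, frames (59 10 92 21)
pos 5: 19 -> miss, frames (59 10 92 21 19)
pos 6: 59 -> hit
pos 7: 21 -> hit
pos 8: 59 -> hit
pos 9: 92 -> hit
pos 10: 97 -> miss, evict 10, frames (19 21 59 92 97)
At position 10, page 10 is evicted.

10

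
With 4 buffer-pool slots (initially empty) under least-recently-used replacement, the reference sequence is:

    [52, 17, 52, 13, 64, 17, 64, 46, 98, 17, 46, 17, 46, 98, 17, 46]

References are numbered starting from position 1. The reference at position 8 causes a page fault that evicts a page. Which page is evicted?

pos 1: 52 -> miss, frames [52]
pos 2: 17 -> miss, frames [52, 17]
pos 3: 52 -> hit
pos 4: 13 -> miss, frames [17, 52, 13]
pos 5: 64 -> miss, frames [17, 52, 13, 64]
pos 6: 17 -> hit
pos 7: 64 -> hit
pos 8: 46 -> miss, evict 52, frames [13, 17, 64, 46]
At position 8, page 52 is evicted.

52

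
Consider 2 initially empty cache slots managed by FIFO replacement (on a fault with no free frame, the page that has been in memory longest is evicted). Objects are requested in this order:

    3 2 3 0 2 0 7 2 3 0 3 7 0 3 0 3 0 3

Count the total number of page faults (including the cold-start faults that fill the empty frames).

3 -> miss, frames {3}
2 -> miss, frames {3,2}
3 -> hit
0 -> miss, evict 3, frames {2,0}
2 -> hit
0 -> hit
7 -> miss, evict 2, frames {0,7}
2 -> miss, evict 0, frames {7,2}
3 -> miss, evict 7, frames {2,3}
0 -> miss, evict 2, frames {3,0}
3 -> hit
7 -> miss, evict 3, frames {0,7}
0 -> hit
3 -> miss, evict 0, frames {7,3}
0 -> miss, evict 7, frames {3,0}
3 -> hit
0 -> hit
3 -> hit
Page faults: 10.

10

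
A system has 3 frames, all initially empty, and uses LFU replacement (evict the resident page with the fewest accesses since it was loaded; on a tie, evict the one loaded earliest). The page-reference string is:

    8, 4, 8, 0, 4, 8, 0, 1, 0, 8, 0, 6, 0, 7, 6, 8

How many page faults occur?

7

8 -> miss, frames [8]
4 -> miss, frames [8, 4]
8 -> hit
0 -> miss, frames [8, 4, 0]
4 -> hit
8 -> hit
0 -> hit
1 -> miss, evict 4, frames [8, 0, 1]
0 -> hit
8 -> hit
0 -> hit
6 -> miss, evict 1, frames [8, 0, 6]
0 -> hit
7 -> miss, evict 6, frames [8, 0, 7]
6 -> miss, evict 7, frames [8, 0, 6]
8 -> hit
Page faults: 7.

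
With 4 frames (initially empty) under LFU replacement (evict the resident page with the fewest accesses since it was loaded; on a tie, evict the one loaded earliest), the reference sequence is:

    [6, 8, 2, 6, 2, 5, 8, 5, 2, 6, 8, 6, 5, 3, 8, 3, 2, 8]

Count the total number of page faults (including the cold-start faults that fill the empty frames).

6: miss, frames {6}
8: miss, frames {6,8}
2: miss, frames {6,8,2}
6: hit
2: hit
5: miss, frames {6,8,2,5}
8: hit
5: hit
2: hit
6: hit
8: hit
6: hit
5: hit
3: miss, evict 8, frames {6,2,5,3}
8: miss, evict 3, frames {6,2,5,8}
3: miss, evict 8, frames {6,2,5,3}
2: hit
8: miss, evict 3, frames {6,2,5,8}
Page faults: 8.

8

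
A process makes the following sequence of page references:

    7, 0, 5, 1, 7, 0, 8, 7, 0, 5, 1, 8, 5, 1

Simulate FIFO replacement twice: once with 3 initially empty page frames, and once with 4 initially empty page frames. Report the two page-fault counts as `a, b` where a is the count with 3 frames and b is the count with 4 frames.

9, 10

3 frames: F F F F F F F . . F F . . . → 9 faults.
4 frames: F F F F . . F F F F F F . . → 10 faults.
10 > 9: adding a frame increased faults — Belady's anomaly.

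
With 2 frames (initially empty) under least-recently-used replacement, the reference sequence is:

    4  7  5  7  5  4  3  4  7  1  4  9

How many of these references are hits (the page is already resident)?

4 -> miss, frames {4}
7 -> miss, frames {4,7}
5 -> miss, evict 4, frames {7,5}
7 -> hit
5 -> hit
4 -> miss, evict 7, frames {5,4}
3 -> miss, evict 5, frames {4,3}
4 -> hit
7 -> miss, evict 3, frames {4,7}
1 -> miss, evict 4, frames {7,1}
4 -> miss, evict 7, frames {1,4}
9 -> miss, evict 1, frames {4,9}
Hits: 3.

3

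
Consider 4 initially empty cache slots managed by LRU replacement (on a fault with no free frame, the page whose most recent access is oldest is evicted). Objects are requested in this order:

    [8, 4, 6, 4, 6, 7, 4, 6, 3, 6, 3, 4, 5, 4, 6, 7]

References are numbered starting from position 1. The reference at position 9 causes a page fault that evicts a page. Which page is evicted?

pos 1: 8 -> fault, frames [8]
pos 2: 4 -> fault, frames [8, 4]
pos 3: 6 -> fault, frames [8, 4, 6]
pos 4: 4 -> hit
pos 5: 6 -> hit
pos 6: 7 -> fault, frames [8, 4, 6, 7]
pos 7: 4 -> hit
pos 8: 6 -> hit
pos 9: 3 -> fault, evict 8, frames [7, 4, 6, 3]
At position 9, page 8 is evicted.

8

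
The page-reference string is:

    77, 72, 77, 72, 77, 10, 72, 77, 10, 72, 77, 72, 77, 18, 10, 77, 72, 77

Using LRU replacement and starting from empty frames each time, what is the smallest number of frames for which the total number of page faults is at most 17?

f=1: 18 faults
f=2: 12 faults
f=3: 6 faults
f=4: 4 faults
Smallest f with faults ≤ 17 is 2.

2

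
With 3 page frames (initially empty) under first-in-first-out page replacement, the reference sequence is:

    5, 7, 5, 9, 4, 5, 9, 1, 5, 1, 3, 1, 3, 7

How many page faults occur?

5 → miss, frames {5}
7 → miss, frames {5,7}
5 → hit
9 → miss, frames {5,7,9}
4 → miss, evict 5, frames {7,9,4}
5 → miss, evict 7, frames {9,4,5}
9 → hit
1 → miss, evict 9, frames {4,5,1}
5 → hit
1 → hit
3 → miss, evict 4, frames {5,1,3}
1 → hit
3 → hit
7 → miss, evict 5, frames {1,3,7}
Page faults: 8.

8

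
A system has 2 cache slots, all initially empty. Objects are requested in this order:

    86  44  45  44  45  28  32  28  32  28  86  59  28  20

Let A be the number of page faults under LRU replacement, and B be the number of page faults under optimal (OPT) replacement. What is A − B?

1

Under LRU: F F F . . F F . . . F F F F → 9 faults.
Under OPT: F F F . . F F . . . F F . F → 8 faults.
A − B = 9 − 8 = 1.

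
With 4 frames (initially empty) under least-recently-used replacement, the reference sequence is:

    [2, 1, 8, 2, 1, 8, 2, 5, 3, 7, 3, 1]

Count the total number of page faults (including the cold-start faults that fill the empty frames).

7

2 → miss, frames [2]
1 → miss, frames [2, 1]
8 → miss, frames [2, 1, 8]
2 → hit
1 → hit
8 → hit
2 → hit
5 → miss, frames [1, 8, 2, 5]
3 → miss, evict 1, frames [8, 2, 5, 3]
7 → miss, evict 8, frames [2, 5, 3, 7]
3 → hit
1 → miss, evict 2, frames [5, 7, 3, 1]
Page faults: 7.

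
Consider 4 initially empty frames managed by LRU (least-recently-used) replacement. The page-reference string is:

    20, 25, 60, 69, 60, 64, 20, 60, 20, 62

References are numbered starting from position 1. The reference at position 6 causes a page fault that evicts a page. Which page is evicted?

pos 1: 20 → fault, frames [20]
pos 2: 25 → fault, frames [20, 25]
pos 3: 60 → fault, frames [20, 25, 60]
pos 4: 69 → fault, frames [20, 25, 60, 69]
pos 5: 60 → hit
pos 6: 64 → fault, evict 20, frames [25, 69, 60, 64]
At position 6, page 20 is evicted.

20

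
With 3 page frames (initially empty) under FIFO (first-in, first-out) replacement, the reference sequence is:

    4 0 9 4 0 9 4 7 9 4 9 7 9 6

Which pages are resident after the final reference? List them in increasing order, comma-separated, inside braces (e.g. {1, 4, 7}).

4 → miss, frames (4)
0 → miss, frames (4 0)
9 → miss, frames (4 0 9)
4 → hit
0 → hit
9 → hit
4 → hit
7 → miss, evict 4, frames (0 9 7)
9 → hit
4 → miss, evict 0, frames (9 7 4)
9 → hit
7 → hit
9 → hit
6 → miss, evict 9, frames (7 4 6)

{4, 6, 7}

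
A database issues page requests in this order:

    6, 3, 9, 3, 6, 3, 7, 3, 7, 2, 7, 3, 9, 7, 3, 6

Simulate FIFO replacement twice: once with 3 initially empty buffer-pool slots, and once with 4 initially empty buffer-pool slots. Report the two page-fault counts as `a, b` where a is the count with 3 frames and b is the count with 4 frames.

9, 6

3 frames: F F F . . . F . . F . F F F . F → 9 faults.
4 frames: F F F . . . F . . F . . . . . F → 6 faults.
6 < 9: adding a frame reduced faults, as is typical.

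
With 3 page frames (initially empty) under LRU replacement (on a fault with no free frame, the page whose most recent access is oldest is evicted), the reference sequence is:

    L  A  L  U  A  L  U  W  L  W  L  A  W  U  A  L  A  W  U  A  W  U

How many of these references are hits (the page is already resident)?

13

L → fault, frames (L)
A → fault, frames (L A)
L → hit
U → fault, frames (A L U)
A → hit
L → hit
U → hit
W → fault, evict A, frames (L U W)
L → hit
W → hit
L → hit
A → fault, evict U, frames (W L A)
W → hit
U → fault, evict L, frames (A W U)
A → hit
L → fault, evict W, frames (U A L)
A → hit
W → fault, evict U, frames (L A W)
U → fault, evict L, frames (A W U)
A → hit
W → hit
U → hit
Hits: 13.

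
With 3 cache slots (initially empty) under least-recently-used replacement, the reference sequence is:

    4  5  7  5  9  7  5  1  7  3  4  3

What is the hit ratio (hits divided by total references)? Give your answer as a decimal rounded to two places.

4: miss, frames (4)
5: miss, frames (4 5)
7: miss, frames (4 5 7)
5: hit
9: miss, evict 4, frames (7 5 9)
7: hit
5: hit
1: miss, evict 9, frames (7 5 1)
7: hit
3: miss, evict 5, frames (1 7 3)
4: miss, evict 1, frames (7 3 4)
3: hit
Hits: 5 of 12 references → 5/12 = 0.4167.

0.42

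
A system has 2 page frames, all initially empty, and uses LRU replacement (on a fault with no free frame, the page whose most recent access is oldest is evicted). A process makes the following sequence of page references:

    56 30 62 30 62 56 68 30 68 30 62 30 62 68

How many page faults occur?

56: fault, frames {56}
30: fault, frames {56,30}
62: fault, evict 56, frames {30,62}
30: hit
62: hit
56: fault, evict 30, frames {62,56}
68: fault, evict 62, frames {56,68}
30: fault, evict 56, frames {68,30}
68: hit
30: hit
62: fault, evict 68, frames {30,62}
30: hit
62: hit
68: fault, evict 30, frames {62,68}
Page faults: 8.

8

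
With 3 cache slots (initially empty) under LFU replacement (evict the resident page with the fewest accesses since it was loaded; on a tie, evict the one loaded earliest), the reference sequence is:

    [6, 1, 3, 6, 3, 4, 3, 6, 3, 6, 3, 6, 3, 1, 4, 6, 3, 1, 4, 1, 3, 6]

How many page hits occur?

13

6 → fault, frames {6}
1 → fault, frames {6,1}
3 → fault, frames {6,1,3}
6 → hit
3 → hit
4 → fault, evict 1, frames {6,3,4}
3 → hit
6 → hit
3 → hit
6 → hit
3 → hit
6 → hit
3 → hit
1 → fault, evict 4, frames {6,3,1}
4 → fault, evict 1, frames {6,3,4}
6 → hit
3 → hit
1 → fault, evict 4, frames {6,3,1}
4 → fault, evict 1, frames {6,3,4}
1 → fault, evict 4, frames {6,3,1}
3 → hit
6 → hit
Hits: 13.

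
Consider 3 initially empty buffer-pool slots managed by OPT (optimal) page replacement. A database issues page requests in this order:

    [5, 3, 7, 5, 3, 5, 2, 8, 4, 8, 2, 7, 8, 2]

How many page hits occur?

5 -> miss, frames [5]
3 -> miss, frames [5, 3]
7 -> miss, frames [5, 3, 7]
5 -> hit
3 -> hit
5 -> hit
2 -> miss, evict 3, frames [5, 7, 2]
8 -> miss, evict 5, frames [7, 2, 8]
4 -> miss, evict 7, frames [2, 8, 4]
8 -> hit
2 -> hit
7 -> miss, evict 4, frames [2, 8, 7]
8 -> hit
2 -> hit
Hits: 7.

7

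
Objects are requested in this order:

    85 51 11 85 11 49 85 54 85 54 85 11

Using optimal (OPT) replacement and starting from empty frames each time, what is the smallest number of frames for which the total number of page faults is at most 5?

3

f=1: 12 faults
f=2: 6 faults
f=3: 5 faults
f=4: 5 faults
f=5: 5 faults
Smallest f with faults ≤ 5 is 3.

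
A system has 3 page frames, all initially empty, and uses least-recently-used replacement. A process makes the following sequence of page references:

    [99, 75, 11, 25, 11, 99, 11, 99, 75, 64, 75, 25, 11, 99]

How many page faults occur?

99 → miss, frames {99}
75 → miss, frames {99,75}
11 → miss, frames {99,75,11}
25 → miss, evict 99, frames {75,11,25}
11 → hit
99 → miss, evict 75, frames {25,11,99}
11 → hit
99 → hit
75 → miss, evict 25, frames {11,99,75}
64 → miss, evict 11, frames {99,75,64}
75 → hit
25 → miss, evict 99, frames {64,75,25}
11 → miss, evict 64, frames {75,25,11}
99 → miss, evict 75, frames {25,11,99}
Page faults: 10.

10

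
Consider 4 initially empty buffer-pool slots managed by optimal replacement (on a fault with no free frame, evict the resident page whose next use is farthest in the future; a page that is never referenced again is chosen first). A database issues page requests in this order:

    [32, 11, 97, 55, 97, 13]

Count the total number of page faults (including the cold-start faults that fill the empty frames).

5

32 → miss, frames (32)
11 → miss, frames (32 11)
97 → miss, frames (32 11 97)
55 → miss, frames (32 11 97 55)
97 → hit
13 → miss, evict 55, frames (32 11 97 13)
Page faults: 5.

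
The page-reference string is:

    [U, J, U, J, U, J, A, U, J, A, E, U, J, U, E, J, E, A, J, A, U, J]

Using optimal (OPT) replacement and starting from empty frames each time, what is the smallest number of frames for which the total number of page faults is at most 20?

f=1: 22 faults
f=2: 9 faults
f=3: 5 faults
f=4: 4 faults
Smallest f with faults ≤ 20 is 2.

2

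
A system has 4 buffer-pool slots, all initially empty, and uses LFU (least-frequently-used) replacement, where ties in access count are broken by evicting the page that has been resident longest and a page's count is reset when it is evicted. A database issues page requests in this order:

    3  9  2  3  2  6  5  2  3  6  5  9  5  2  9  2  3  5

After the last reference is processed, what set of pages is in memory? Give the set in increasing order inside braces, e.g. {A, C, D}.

{2, 3, 5, 9}

3 -> fault, frames [3]
9 -> fault, frames [3, 9]
2 -> fault, frames [3, 9, 2]
3 -> hit
2 -> hit
6 -> fault, frames [3, 9, 2, 6]
5 -> fault, evict 9, frames [3, 2, 6, 5]
2 -> hit
3 -> hit
6 -> hit
5 -> hit
9 -> fault, evict 6, frames [3, 2, 5, 9]
5 -> hit
2 -> hit
9 -> hit
2 -> hit
3 -> hit
5 -> hit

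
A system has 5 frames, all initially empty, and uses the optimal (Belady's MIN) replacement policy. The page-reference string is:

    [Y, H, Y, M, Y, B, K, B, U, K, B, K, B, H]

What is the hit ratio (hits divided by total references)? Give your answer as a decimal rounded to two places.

0.57

Y: miss, frames [Y]
H: miss, frames [Y, H]
Y: hit
M: miss, frames [Y, H, M]
Y: hit
B: miss, frames [Y, H, M, B]
K: miss, frames [Y, H, M, B, K]
B: hit
U: miss, evict M, frames [Y, H, B, K, U]
K: hit
B: hit
K: hit
B: hit
H: hit
Hits: 8 of 14 references → 8/14 = 0.5714.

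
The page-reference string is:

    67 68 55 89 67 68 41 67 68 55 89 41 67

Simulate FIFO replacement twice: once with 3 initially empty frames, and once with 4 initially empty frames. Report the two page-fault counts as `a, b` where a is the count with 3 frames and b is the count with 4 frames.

10, 11

3 frames: F F F F F F F . . F F . F → 10 faults.
4 frames: F F F F . . F F F F F F F → 11 faults.
11 > 10: adding a frame increased faults — Belady's anomaly.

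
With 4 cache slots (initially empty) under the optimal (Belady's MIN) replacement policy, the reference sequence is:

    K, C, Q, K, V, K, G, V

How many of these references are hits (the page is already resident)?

K → miss, frames (K)
C → miss, frames (K C)
Q → miss, frames (K C Q)
K → hit
V → miss, frames (K C Q V)
K → hit
G → miss, evict Q, frames (K C V G)
V → hit
Hits: 3.

3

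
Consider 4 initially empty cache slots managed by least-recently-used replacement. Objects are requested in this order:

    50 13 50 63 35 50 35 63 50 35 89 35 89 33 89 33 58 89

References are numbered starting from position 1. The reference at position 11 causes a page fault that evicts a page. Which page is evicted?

pos 1: 50: miss, frames (50)
pos 2: 13: miss, frames (50 13)
pos 3: 50: hit
pos 4: 63: miss, frames (13 50 63)
pos 5: 35: miss, frames (13 50 63 35)
pos 6: 50: hit
pos 7: 35: hit
pos 8: 63: hit
pos 9: 50: hit
pos 10: 35: hit
pos 11: 89: miss, evict 13, frames (63 50 35 89)
At position 11, page 13 is evicted.

13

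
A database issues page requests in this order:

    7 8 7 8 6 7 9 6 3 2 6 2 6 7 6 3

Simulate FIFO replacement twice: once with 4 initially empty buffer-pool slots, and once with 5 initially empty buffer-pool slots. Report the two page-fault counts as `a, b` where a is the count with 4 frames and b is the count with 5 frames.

4 frames: F F . . F . F . F F . . . F F . → 8 faults.
5 frames: F F . . F . F . F F . . . F . . → 7 faults.
7 < 8: adding a frame reduced faults, as is typical.

8, 7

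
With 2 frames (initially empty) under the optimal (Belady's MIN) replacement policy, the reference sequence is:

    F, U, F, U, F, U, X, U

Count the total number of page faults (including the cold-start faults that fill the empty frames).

F: fault, frames {F}
U: fault, frames {F,U}
F: hit
U: hit
F: hit
U: hit
X: fault, evict F, frames {U,X}
U: hit
Page faults: 3.

3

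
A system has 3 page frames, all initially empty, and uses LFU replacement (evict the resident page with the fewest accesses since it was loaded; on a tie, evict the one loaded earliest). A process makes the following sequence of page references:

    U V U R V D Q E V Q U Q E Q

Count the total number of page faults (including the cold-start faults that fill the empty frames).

9

U -> miss, frames [U]
V -> miss, frames [U, V]
U -> hit
R -> miss, frames [U, V, R]
V -> hit
D -> miss, evict R, frames [U, V, D]
Q -> miss, evict D, frames [U, V, Q]
E -> miss, evict Q, frames [U, V, E]
V -> hit
Q -> miss, evict E, frames [U, V, Q]
U -> hit
Q -> hit
E -> miss, evict Q, frames [U, V, E]
Q -> miss, evict E, frames [U, V, Q]
Page faults: 9.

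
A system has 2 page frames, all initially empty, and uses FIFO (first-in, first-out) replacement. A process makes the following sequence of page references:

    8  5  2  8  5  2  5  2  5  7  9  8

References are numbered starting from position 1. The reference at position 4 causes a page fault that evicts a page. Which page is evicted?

pos 1: 8 -> fault, frames (8)
pos 2: 5 -> fault, frames (8 5)
pos 3: 2 -> fault, evict 8, frames (5 2)
pos 4: 8 -> fault, evict 5, frames (2 8)
At position 4, page 5 is evicted.

5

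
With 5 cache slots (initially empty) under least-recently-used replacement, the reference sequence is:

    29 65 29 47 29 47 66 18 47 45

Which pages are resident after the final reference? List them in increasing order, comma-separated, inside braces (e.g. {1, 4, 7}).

29 → fault, frames {29}
65 → fault, frames {29,65}
29 → hit
47 → fault, frames {65,29,47}
29 → hit
47 → hit
66 → fault, frames {65,29,47,66}
18 → fault, frames {65,29,47,66,18}
47 → hit
45 → fault, evict 65, frames {29,66,18,47,45}

{18, 29, 45, 47, 66}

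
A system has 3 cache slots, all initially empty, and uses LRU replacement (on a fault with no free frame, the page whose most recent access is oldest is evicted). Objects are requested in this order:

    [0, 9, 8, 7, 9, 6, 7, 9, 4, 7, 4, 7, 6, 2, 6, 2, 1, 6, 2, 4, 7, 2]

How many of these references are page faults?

0: miss, frames [0]
9: miss, frames [0, 9]
8: miss, frames [0, 9, 8]
7: miss, evict 0, frames [9, 8, 7]
9: hit
6: miss, evict 8, frames [7, 9, 6]
7: hit
9: hit
4: miss, evict 6, frames [7, 9, 4]
7: hit
4: hit
7: hit
6: miss, evict 9, frames [4, 7, 6]
2: miss, evict 4, frames [7, 6, 2]
6: hit
2: hit
1: miss, evict 7, frames [6, 2, 1]
6: hit
2: hit
4: miss, evict 1, frames [6, 2, 4]
7: miss, evict 6, frames [2, 4, 7]
2: hit
Page faults: 11.

11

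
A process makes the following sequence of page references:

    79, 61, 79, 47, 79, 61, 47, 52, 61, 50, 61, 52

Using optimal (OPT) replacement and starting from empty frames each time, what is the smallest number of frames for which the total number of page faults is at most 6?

f=1: 12 faults
f=2: 7 faults
f=3: 5 faults
f=4: 5 faults
f=5: 5 faults
Smallest f with faults ≤ 6 is 3.

3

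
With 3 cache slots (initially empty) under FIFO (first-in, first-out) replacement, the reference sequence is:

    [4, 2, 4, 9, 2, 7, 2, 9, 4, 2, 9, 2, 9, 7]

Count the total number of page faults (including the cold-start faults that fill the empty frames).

8

4 -> fault, frames (4)
2 -> fault, frames (4 2)
4 -> hit
9 -> fault, frames (4 2 9)
2 -> hit
7 -> fault, evict 4, frames (2 9 7)
2 -> hit
9 -> hit
4 -> fault, evict 2, frames (9 7 4)
2 -> fault, evict 9, frames (7 4 2)
9 -> fault, evict 7, frames (4 2 9)
2 -> hit
9 -> hit
7 -> fault, evict 4, frames (2 9 7)
Page faults: 8.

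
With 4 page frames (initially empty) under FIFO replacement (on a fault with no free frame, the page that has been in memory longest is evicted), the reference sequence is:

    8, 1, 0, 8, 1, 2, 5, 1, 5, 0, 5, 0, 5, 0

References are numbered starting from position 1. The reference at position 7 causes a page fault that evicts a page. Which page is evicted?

8

pos 1: 8 -> miss, frames [8]
pos 2: 1 -> miss, frames [8, 1]
pos 3: 0 -> miss, frames [8, 1, 0]
pos 4: 8 -> hit
pos 5: 1 -> hit
pos 6: 2 -> miss, frames [8, 1, 0, 2]
pos 7: 5 -> miss, evict 8, frames [1, 0, 2, 5]
At position 7, page 8 is evicted.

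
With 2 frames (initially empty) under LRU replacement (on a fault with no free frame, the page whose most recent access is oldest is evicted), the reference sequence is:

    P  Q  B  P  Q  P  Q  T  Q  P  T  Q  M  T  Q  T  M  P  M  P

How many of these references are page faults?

P -> fault, frames [P]
Q -> fault, frames [P, Q]
B -> fault, evict P, frames [Q, B]
P -> fault, evict Q, frames [B, P]
Q -> fault, evict B, frames [P, Q]
P -> hit
Q -> hit
T -> fault, evict P, frames [Q, T]
Q -> hit
P -> fault, evict T, frames [Q, P]
T -> fault, evict Q, frames [P, T]
Q -> fault, evict P, frames [T, Q]
M -> fault, evict T, frames [Q, M]
T -> fault, evict Q, frames [M, T]
Q -> fault, evict M, frames [T, Q]
T -> hit
M -> fault, evict Q, frames [T, M]
P -> fault, evict T, frames [M, P]
M -> hit
P -> hit
Page faults: 14.

14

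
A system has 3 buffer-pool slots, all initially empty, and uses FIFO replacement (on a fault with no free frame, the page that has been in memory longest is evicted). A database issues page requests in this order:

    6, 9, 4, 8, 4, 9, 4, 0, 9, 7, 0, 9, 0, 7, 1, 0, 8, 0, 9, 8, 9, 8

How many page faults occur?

6 → fault, frames (6)
9 → fault, frames (6 9)
4 → fault, frames (6 9 4)
8 → fault, evict 6, frames (9 4 8)
4 → hit
9 → hit
4 → hit
0 → fault, evict 9, frames (4 8 0)
9 → fault, evict 4, frames (8 0 9)
7 → fault, evict 8, frames (0 9 7)
0 → hit
9 → hit
0 → hit
7 → hit
1 → fault, evict 0, frames (9 7 1)
0 → fault, evict 9, frames (7 1 0)
8 → fault, evict 7, frames (1 0 8)
0 → hit
9 → fault, evict 1, frames (0 8 9)
8 → hit
9 → hit
8 → hit
Page faults: 11.

11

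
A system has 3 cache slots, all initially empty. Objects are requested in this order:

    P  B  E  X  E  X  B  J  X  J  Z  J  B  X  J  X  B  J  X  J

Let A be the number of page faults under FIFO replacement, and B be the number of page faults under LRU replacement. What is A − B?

1

Under FIFO: F F F F . . . F . . F . F F F . . . . . → 9 faults.
Under LRU: F F F F . . . F . . F . F F . . . . . . → 8 faults.
A − B = 9 − 8 = 1.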